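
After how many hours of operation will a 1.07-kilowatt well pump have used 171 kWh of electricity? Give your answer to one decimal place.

Hours = 171 kWh ÷ 1.07 kW = 159.8 h

159.8 h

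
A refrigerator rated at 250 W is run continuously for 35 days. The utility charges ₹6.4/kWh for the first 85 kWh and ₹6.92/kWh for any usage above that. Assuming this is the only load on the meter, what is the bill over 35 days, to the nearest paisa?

Runtime = 24 h × 35 = 840 h
Energy = 0.25 kW × 840 h = 210 kWh
Tier 1 (0–85 kWh): 85 × ₹6.4 = ₹544
Above 85 kWh: 125 × ₹6.92 = ₹865
Bill = ₹1409.00

₹1409.00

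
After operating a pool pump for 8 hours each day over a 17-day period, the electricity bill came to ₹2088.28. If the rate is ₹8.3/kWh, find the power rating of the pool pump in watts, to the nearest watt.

1850 W

Energy = ₹2088.28 ÷ ₹8.3/kWh = 251.6 kWh
Runtime = 8 h/day × 17 days = 136 h
Power = 251.6 kWh ÷ 136 h = 1.85 kW = 1850 W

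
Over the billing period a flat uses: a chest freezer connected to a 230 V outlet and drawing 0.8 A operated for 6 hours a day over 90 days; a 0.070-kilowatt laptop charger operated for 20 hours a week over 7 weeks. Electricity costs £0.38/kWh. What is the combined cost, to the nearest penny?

chest freezer: Power = 0.8 A × 230 V = 184 W = 0.184 kW
chest freezer: Runtime = 6 h/day × 90 days = 540 h
chest freezer: 0.184 kW × 540 h = 99.36 kWh
laptop charger: Runtime = 20 h/week × 7 weeks = 140 h
laptop charger: 0.07 kW × 140 h = 9.8 kWh
Total energy = 109.16 kWh
Cost = 109.16 × £0.38 = £41.48

£41.48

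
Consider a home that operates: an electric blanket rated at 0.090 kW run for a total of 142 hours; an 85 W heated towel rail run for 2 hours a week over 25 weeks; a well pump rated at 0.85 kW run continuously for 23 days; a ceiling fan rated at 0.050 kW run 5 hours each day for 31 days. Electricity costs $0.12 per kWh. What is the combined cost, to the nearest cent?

electric blanket: 0.09 kW × 142 h = 12.78 kWh
heated towel rail: Runtime = 2 h/week × 25 weeks = 50 h
heated towel rail: 0.085 kW × 50 h = 4.25 kWh
well pump: Runtime = 24 h × 23 = 552 h
well pump: 0.85 kW × 552 h = 469.2 kWh
ceiling fan: Runtime = 5 h/day × 31 days = 155 h
ceiling fan: 0.05 kW × 155 h = 7.75 kWh
Total energy = 493.98 kWh
Cost = 493.98 × $0.12 = $59.28

$59.28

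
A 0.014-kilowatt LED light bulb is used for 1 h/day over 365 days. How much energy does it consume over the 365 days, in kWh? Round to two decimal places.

Runtime = 1 h/day × 365 days = 365 h
Energy = 0.014 kW × 365 h = 5.11 kWh

5.11 kWh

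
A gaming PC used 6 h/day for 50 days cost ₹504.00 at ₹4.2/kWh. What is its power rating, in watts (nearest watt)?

400 W

Energy = ₹504.00 ÷ ₹4.2/kWh = 120 kWh
Runtime = 6 h/day × 50 days = 300 h
Power = 120 kWh ÷ 300 h = 0.4 kW = 400 W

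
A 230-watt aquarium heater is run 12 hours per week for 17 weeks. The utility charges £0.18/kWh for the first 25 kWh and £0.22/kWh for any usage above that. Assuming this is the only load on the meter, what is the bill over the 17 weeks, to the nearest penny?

Runtime = 12 h/week × 17 weeks = 204 h
Energy = 0.23 kW × 204 h = 46.92 kWh
Tier 1 (0–25 kWh): 25 × £0.18 = £4.5
Above 25 kWh: 21.92 × £0.22 = £4.8224
Bill = £9.32

£9.32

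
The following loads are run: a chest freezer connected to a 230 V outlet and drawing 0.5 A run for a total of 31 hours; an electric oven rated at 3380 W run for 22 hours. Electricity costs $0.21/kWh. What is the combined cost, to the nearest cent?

$16.36

chest freezer: Power = 0.5 A × 230 V = 115 W = 0.115 kW
chest freezer: 0.115 kW × 31 h = 3.565 kWh
electric oven: 3.38 kW × 22 h = 74.36 kWh
Total energy = 77.925 kWh
Cost = 77.925 × $0.21 = $16.36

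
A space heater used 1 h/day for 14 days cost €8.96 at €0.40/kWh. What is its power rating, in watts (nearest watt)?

Energy = €8.96 ÷ €0.40/kWh = 22.4 kWh
Runtime = 1 h/day × 14 days = 14 h
Power = 22.4 kWh ÷ 14 h = 1.6 kW = 1600 W

1600 W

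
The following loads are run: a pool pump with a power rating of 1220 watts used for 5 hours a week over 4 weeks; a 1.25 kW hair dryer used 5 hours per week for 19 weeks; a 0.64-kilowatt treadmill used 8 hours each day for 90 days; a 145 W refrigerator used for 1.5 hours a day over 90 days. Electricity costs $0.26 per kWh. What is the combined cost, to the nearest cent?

pool pump: Runtime = 5 h/week × 4 weeks = 20 h
pool pump: 1.22 kW × 20 h = 24.4 kWh
hair dryer: Runtime = 5 h/week × 19 weeks = 95 h
hair dryer: 1.25 kW × 95 h = 118.75 kWh
treadmill: Runtime = 8 h/day × 90 days = 720 h
treadmill: 0.64 kW × 720 h = 460.8 kWh
refrigerator: Runtime = 1.5 h/day × 90 days = 135 h
refrigerator: 0.145 kW × 135 h = 19.575 kWh
Total energy = 623.525 kWh
Cost = 623.525 × $0.26 = $162.12

$162.12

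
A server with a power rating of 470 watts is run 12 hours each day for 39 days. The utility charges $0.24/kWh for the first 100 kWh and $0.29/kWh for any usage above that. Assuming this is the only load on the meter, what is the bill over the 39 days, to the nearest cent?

$58.79

Runtime = 12 h/day × 39 days = 468 h
Energy = 0.47 kW × 468 h = 219.96 kWh
Tier 1 (0–100 kWh): 100 × $0.24 = $24
Above 100 kWh: 119.96 × $0.29 = $34.7884
Bill = $58.79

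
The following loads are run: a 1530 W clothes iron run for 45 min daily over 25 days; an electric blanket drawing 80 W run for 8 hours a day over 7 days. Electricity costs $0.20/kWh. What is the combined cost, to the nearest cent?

clothes iron: Runtime = 45 min × 25 = 1125 min = 18.75 h
clothes iron: 1.53 kW × 18.75 h = 28.6875 kWh
electric blanket: Runtime = 8 h/day × 7 days = 56 h
electric blanket: 0.08 kW × 56 h = 4.48 kWh
Total energy = 33.1675 kWh
Cost = 33.1675 × $0.20 = $6.63

$6.63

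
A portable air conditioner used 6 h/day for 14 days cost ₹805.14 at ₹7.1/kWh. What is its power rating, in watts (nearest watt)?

1350 W

Energy = ₹805.14 ÷ ₹7.1/kWh = 113.4 kWh
Runtime = 6 h/day × 14 days = 84 h
Power = 113.4 kWh ÷ 84 h = 1.35 kW = 1350 W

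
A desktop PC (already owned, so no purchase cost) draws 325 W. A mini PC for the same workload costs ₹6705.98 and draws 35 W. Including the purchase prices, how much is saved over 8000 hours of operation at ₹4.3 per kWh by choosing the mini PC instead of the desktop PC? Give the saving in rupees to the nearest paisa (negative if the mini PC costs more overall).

₹3270.02

desktop PC: ₹0.00 + (325/1000) kW × 8000 h × ₹4.3 = ₹0.00 + ₹11180 = ₹11180
mini PC: ₹6705.98 + (35/1000) kW × 8000 h × ₹4.3 = ₹6705.98 + ₹1204 = ₹7909.98
Saving = ₹11180 − ₹7909.98 = ₹3270.02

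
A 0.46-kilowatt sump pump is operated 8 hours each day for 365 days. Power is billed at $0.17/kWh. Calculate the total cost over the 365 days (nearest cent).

$228.34

Runtime = 8 h/day × 365 days = 2920 h
Energy = 0.46 kW × 2920 h = 1343.2 kWh
Cost = 1343.2 kWh × $0.17/kWh = $228.34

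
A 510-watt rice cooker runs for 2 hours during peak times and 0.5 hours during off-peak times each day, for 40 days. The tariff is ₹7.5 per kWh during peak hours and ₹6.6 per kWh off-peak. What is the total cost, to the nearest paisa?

Peak energy = 0.51 kW × 2 h × 40 = 40.8 kWh
Off-peak energy = 0.51 kW × 0.5 h × 40 = 10.2 kWh
Cost = 40.8 × ₹7.5 + 10.2 × ₹6.6 = ₹306 + ₹67.32 = ₹373.32

₹373.32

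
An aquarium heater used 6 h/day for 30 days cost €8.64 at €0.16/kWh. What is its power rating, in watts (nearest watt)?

Energy = €8.64 ÷ €0.16/kWh = 54 kWh
Runtime = 6 h/day × 30 days = 180 h
Power = 54 kWh ÷ 180 h = 0.3 kW = 300 W

300 W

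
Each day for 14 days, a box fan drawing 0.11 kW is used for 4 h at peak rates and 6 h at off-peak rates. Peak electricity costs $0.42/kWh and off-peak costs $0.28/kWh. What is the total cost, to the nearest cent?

Peak energy = 0.11 kW × 4 h × 14 = 6.16 kWh
Off-peak energy = 0.11 kW × 6 h × 14 = 9.24 kWh
Cost = 6.16 × $0.42 + 9.24 × $0.28 = $2.5872 + $2.5872 = $5.17

$5.17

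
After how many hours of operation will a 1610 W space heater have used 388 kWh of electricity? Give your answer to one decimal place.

241.0 h

Hours = 388 kWh ÷ 1.61 kW = 241.0 h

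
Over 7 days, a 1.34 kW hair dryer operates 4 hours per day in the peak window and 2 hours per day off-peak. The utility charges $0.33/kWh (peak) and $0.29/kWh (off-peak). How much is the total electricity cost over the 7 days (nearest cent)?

Peak energy = 1.34 kW × 4 h × 7 = 37.52 kWh
Off-peak energy = 1.34 kW × 2 h × 7 = 18.76 kWh
Cost = 37.52 × $0.33 + 18.76 × $0.29 = $12.3816 + $5.4404 = $17.82

$17.82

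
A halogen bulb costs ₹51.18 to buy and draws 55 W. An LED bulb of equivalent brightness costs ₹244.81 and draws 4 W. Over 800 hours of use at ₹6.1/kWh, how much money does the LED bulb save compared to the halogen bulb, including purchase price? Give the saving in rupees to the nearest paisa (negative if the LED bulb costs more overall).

halogen bulb: ₹51.18 + (55/1000) kW × 800 h × ₹6.1 = ₹51.18 + ₹268.4 = ₹319.58
LED bulb: ₹244.81 + (4/1000) kW × 800 h × ₹6.1 = ₹244.81 + ₹19.52 = ₹264.33
Saving = ₹319.58 − ₹264.33 = ₹55.25

₹55.25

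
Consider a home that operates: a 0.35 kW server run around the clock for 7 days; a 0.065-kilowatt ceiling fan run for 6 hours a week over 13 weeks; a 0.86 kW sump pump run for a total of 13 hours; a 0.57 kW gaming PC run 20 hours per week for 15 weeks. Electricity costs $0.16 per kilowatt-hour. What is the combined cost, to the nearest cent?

$39.37

server: Runtime = 24 h × 7 = 168 h
server: 0.35 kW × 168 h = 58.8 kWh
ceiling fan: Runtime = 6 h/week × 13 weeks = 78 h
ceiling fan: 0.065 kW × 78 h = 5.07 kWh
sump pump: 0.86 kW × 13 h = 11.18 kWh
gaming PC: Runtime = 20 h/week × 15 weeks = 300 h
gaming PC: 0.57 kW × 300 h = 171 kWh
Total energy = 246.05 kWh
Cost = 246.05 × $0.16 = $39.37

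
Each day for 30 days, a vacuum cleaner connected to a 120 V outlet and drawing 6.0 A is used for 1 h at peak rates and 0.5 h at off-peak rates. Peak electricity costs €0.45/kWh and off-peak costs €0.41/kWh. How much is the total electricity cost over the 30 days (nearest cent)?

Power = 6.0 A × 120 V = 720 W = 0.72 kW
Peak energy = 0.72 kW × 1 h × 30 = 21.6 kWh
Off-peak energy = 0.72 kW × 0.5 h × 30 = 10.8 kWh
Cost = 21.6 × €0.45 + 10.8 × €0.41 = €9.72 + €4.428 = €14.15

€14.15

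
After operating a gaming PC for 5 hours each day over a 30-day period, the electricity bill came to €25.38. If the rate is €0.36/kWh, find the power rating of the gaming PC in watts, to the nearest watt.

470 W

Energy = €25.38 ÷ €0.36/kWh = 70.5 kWh
Runtime = 5 h/day × 30 days = 150 h
Power = 70.5 kWh ÷ 150 h = 0.47 kW = 470 W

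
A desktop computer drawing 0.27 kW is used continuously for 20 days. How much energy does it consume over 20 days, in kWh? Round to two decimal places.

Runtime = 24 h × 20 = 480 h
Energy = 0.27 kW × 480 h = 129.6 kWh

129.60 kWh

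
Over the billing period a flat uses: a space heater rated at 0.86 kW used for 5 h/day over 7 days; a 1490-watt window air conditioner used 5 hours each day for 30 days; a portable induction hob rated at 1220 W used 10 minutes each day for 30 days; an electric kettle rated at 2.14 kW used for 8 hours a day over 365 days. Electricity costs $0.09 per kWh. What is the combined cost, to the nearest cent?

$585.77

space heater: Runtime = 5 h/day × 7 days = 35 h
space heater: 0.86 kW × 35 h = 30.1 kWh
window air conditioner: Runtime = 5 h/day × 30 days = 150 h
window air conditioner: 1.49 kW × 150 h = 223.5 kWh
portable induction hob: Runtime = 10 min × 30 = 300 min = 5 h
portable induction hob: 1.22 kW × 5 h = 6.1 kWh
electric kettle: Runtime = 8 h/day × 365 days = 2920 h
electric kettle: 2.14 kW × 2920 h = 6248.8 kWh
Total energy = 6508.5 kWh
Cost = 6508.5 × $0.09 = $585.77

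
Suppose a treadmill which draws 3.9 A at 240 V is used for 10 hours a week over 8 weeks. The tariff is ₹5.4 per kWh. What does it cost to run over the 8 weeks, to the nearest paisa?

₹404.35

Power = 3.9 A × 240 V = 936 W = 0.936 kW
Runtime = 10 h/week × 8 weeks = 80 h
Energy = 0.936 kW × 80 h = 74.88 kWh
Cost = 74.88 kWh × ₹5.4/kWh = ₹404.35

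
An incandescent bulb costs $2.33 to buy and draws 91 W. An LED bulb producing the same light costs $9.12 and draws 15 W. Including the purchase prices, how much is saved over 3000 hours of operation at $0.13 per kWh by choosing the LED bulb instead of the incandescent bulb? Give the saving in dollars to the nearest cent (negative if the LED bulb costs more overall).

incandescent bulb: $2.33 + (91/1000) kW × 3000 h × $0.13 = $2.33 + $35.49 = $37.82
LED bulb: $9.12 + (15/1000) kW × 3000 h × $0.13 = $9.12 + $5.85 = $14.97
Saving = $37.82 − $14.97 = $22.85

$22.85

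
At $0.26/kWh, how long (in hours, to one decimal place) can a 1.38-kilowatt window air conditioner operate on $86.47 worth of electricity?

Energy available = $86.47 ÷ $0.26/kWh = 332.5769 kWh
Hours = 332.5769 kWh ÷ 1.38 kW = 241.0 h

241.0 h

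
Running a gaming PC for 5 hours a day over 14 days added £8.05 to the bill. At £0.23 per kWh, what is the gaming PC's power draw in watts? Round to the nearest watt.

500 W

Energy = £8.05 ÷ £0.23/kWh = 35 kWh
Runtime = 5 h/day × 14 days = 70 h
Power = 35 kWh ÷ 70 h = 0.5 kW = 500 W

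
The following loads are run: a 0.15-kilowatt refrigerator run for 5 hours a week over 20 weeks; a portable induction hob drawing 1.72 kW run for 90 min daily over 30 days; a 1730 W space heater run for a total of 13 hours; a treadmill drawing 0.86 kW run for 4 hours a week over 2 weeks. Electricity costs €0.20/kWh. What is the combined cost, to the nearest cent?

€24.35

refrigerator: Runtime = 5 h/week × 20 weeks = 100 h
refrigerator: 0.15 kW × 100 h = 15 kWh
portable induction hob: Runtime = 90 min × 30 = 2700 min = 45 h
portable induction hob: 1.72 kW × 45 h = 77.4 kWh
space heater: 1.73 kW × 13 h = 22.49 kWh
treadmill: Runtime = 4 h/week × 2 weeks = 8 h
treadmill: 0.86 kW × 8 h = 6.88 kWh
Total energy = 121.77 kWh
Cost = 121.77 × €0.20 = €24.35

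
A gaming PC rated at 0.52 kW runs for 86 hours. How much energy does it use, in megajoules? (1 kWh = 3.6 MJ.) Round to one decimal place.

Energy = 0.52 kW × 86 h = 44.72 kWh
= 44.72 × 3.6 MJ = 161.0 MJ

161.0 MJ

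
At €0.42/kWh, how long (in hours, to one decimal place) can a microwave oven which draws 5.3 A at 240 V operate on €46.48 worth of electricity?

87.0 h

Power = 5.3 A × 240 V = 1272 W = 1.272 kW
Energy available = €46.48 ÷ €0.42/kWh = 110.6667 kWh
Hours = 110.6667 kWh ÷ 1.272 kW = 87.0 h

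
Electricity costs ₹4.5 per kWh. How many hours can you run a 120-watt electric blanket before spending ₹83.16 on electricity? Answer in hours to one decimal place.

Energy available = ₹83.16 ÷ ₹4.5/kWh = 18.48 kWh
Hours = 18.48 kWh ÷ 0.12 kW = 154.0 h

154.0 h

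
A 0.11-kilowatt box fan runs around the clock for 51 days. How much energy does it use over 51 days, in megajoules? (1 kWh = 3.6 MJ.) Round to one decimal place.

484.7 MJ

Runtime = 24 h × 51 = 1224 h
Energy = 0.11 kW × 1224 h = 134.64 kWh
= 134.64 × 3.6 MJ = 484.7 MJ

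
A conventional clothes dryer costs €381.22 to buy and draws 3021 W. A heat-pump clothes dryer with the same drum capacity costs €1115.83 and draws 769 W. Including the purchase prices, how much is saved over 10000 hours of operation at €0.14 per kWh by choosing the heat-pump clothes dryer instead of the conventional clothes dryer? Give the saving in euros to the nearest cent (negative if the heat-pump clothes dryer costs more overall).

€2418.19

conventional clothes dryer: €381.22 + (3021/1000) kW × 10000 h × €0.14 = €381.22 + €4229.4 = €4610.62
heat-pump clothes dryer: €1115.83 + (769/1000) kW × 10000 h × €0.14 = €1115.83 + €1076.6 = €2192.43
Saving = €4610.62 − €2192.43 = €2418.19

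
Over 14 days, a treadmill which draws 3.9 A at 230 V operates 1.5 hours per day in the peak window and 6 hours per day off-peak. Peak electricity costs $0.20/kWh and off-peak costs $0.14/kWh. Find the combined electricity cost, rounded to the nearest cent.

$14.32

Power = 3.9 A × 230 V = 897 W = 0.897 kW
Peak energy = 0.897 kW × 1.5 h × 14 = 18.837 kWh
Off-peak energy = 0.897 kW × 6 h × 14 = 75.348 kWh
Cost = 18.837 × $0.20 + 75.348 × $0.14 = $3.7674 + $10.54872 = $14.32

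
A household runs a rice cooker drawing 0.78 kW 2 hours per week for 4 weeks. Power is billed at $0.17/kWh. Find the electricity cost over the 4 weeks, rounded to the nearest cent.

$1.06

Runtime = 2 h/week × 4 weeks = 8 h
Energy = 0.78 kW × 8 h = 6.24 kWh
Cost = 6.24 kWh × $0.17/kWh = $1.06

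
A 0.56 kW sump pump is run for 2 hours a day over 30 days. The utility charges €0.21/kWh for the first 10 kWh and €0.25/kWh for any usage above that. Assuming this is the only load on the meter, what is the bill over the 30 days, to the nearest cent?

Runtime = 2 h/day × 30 days = 60 h
Energy = 0.56 kW × 60 h = 33.6 kWh
Tier 1 (0–10 kWh): 10 × €0.21 = €2.1
Above 10 kWh: 23.6 × €0.25 = €5.9
Bill = €8.00

€8.00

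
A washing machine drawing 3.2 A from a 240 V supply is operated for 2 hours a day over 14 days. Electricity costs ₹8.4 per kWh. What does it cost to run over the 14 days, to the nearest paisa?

₹180.63

Power = 3.2 A × 240 V = 768 W = 0.768 kW
Runtime = 2 h/day × 14 days = 28 h
Energy = 0.768 kW × 28 h = 21.504 kWh
Cost = 21.504 kWh × ₹8.4/kWh = ₹180.63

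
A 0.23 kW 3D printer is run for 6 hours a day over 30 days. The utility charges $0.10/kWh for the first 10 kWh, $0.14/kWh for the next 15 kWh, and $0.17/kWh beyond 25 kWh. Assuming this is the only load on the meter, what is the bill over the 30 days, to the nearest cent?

Runtime = 6 h/day × 30 days = 180 h
Energy = 0.23 kW × 180 h = 41.4 kWh
Tier 1 (0–10 kWh): 10 × $0.10 = $1
Tier 2 (10–25 kWh): 15 × $0.14 = $2.1
Above 25 kWh: 16.4 × $0.17 = $2.788
Bill = $5.89

$5.89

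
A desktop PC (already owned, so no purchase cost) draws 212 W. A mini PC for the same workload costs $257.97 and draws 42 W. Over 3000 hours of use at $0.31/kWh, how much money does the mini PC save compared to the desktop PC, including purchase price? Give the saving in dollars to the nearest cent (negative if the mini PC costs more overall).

desktop PC: $0.00 + (212/1000) kW × 3000 h × $0.31 = $0.00 + $197.16 = $197.16
mini PC: $257.97 + (42/1000) kW × 3000 h × $0.31 = $257.97 + $39.06 = $297.03
Saving = $197.16 − $297.03 = −$99.87

-$99.87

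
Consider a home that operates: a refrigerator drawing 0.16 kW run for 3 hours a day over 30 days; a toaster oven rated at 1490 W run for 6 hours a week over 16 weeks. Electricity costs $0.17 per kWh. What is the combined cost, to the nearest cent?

refrigerator: Runtime = 3 h/day × 30 days = 90 h
refrigerator: 0.16 kW × 90 h = 14.4 kWh
toaster oven: Runtime = 6 h/week × 16 weeks = 96 h
toaster oven: 1.49 kW × 96 h = 143.04 kWh
Total energy = 157.44 kWh
Cost = 157.44 × $0.17 = $26.76

$26.76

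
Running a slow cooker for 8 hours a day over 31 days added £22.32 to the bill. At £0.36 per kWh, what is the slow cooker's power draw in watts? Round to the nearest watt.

250 W

Energy = £22.32 ÷ £0.36/kWh = 62 kWh
Runtime = 8 h/day × 31 days = 248 h
Power = 62 kWh ÷ 248 h = 0.25 kW = 250 W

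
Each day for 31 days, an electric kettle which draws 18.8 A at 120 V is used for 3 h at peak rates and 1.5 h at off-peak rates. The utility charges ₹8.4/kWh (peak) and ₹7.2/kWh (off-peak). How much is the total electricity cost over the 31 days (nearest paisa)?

₹2517.70

Power = 18.8 A × 120 V = 2256 W = 2.256 kW
Peak energy = 2.256 kW × 3 h × 31 = 209.808 kWh
Off-peak energy = 2.256 kW × 1.5 h × 31 = 104.904 kWh
Cost = 209.808 × ₹8.4 + 104.904 × ₹7.2 = ₹1762.3872 + ₹755.3088 = ₹2517.70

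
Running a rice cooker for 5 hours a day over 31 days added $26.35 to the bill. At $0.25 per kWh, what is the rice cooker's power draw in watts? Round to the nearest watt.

Energy = $26.35 ÷ $0.25/kWh = 105.4 kWh
Runtime = 5 h/day × 31 days = 155 h
Power = 105.4 kWh ÷ 155 h = 0.68 kW = 680 W

680 W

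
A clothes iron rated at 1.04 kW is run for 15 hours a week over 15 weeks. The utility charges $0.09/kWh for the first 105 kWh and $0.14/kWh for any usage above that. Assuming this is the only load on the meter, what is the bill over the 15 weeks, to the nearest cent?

Runtime = 15 h/week × 15 weeks = 225 h
Energy = 1.04 kW × 225 h = 234 kWh
Tier 1 (0–105 kWh): 105 × $0.09 = $9.45
Above 105 kWh: 129 × $0.14 = $18.06
Bill = $27.51

$27.51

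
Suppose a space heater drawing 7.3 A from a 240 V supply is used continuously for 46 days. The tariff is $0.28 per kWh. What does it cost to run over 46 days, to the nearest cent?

Power = 7.3 A × 240 V = 1752 W = 1.752 kW
Runtime = 24 h × 46 = 1104 h
Energy = 1.752 kW × 1104 h = 1934.208 kWh
Cost = 1934.208 kWh × $0.28/kWh = $541.58

$541.58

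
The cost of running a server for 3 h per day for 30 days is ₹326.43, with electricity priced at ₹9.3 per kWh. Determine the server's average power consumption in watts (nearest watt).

Energy = ₹326.43 ÷ ₹9.3/kWh = 35.1 kWh
Runtime = 3 h/day × 30 days = 90 h
Power = 35.1 kWh ÷ 90 h = 0.39 kW = 390 W

390 W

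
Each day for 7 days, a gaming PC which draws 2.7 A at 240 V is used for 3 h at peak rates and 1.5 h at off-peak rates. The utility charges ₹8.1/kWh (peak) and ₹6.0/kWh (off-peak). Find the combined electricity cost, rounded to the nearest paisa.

Power = 2.7 A × 240 V = 648 W = 0.648 kW
Peak energy = 0.648 kW × 3 h × 7 = 13.608 kWh
Off-peak energy = 0.648 kW × 1.5 h × 7 = 6.804 kWh
Cost = 13.608 × ₹8.1 + 6.804 × ₹6.0 = ₹110.2248 + ₹40.824 = ₹151.05

₹151.05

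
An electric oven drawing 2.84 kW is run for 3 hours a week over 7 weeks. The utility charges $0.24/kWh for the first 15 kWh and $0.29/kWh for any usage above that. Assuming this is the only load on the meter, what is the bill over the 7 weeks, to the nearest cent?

Runtime = 3 h/week × 7 weeks = 21 h
Energy = 2.84 kW × 21 h = 59.64 kWh
Tier 1 (0–15 kWh): 15 × $0.24 = $3.6
Above 15 kWh: 44.64 × $0.29 = $12.9456
Bill = $16.55

$16.55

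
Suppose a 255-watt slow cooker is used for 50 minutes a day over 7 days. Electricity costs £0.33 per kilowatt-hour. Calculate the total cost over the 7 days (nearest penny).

£0.49

Runtime = 50 min × 7 = 350 min = 5.833333… h
Energy = 0.255 kW × 5.833333… h = 1.4875 kWh
Cost = 1.4875 kWh × £0.33/kWh = £0.49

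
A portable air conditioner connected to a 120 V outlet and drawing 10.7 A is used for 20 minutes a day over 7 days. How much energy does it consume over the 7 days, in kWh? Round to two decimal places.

3.00 kWh

Power = 10.7 A × 120 V = 1284 W = 1.284 kW
Runtime = 20 min × 7 = 140 min = 2.333333… h
Energy = 1.284 kW × 2.333333… h = 2.996 kWh ≈ 3.00 kWh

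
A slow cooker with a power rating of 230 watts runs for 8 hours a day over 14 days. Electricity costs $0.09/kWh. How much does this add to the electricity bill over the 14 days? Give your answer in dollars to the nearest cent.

$2.32

Runtime = 8 h/day × 14 days = 112 h
Energy = 0.23 kW × 112 h = 25.76 kWh
Cost = 25.76 kWh × $0.09/kWh = $2.32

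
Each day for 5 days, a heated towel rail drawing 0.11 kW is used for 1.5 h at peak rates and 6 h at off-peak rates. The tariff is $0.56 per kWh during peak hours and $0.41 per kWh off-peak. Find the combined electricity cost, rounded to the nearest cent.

$1.82

Peak energy = 0.11 kW × 1.5 h × 5 = 0.825 kWh
Off-peak energy = 0.11 kW × 6 h × 5 = 3.3 kWh
Cost = 0.825 × $0.56 + 3.3 × $0.41 = $0.462 + $1.353 = $1.82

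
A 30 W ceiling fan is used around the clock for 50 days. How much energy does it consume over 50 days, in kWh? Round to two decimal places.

Runtime = 24 h × 50 = 1200 h
Energy = 0.03 kW × 1200 h = 36 kWh

36.00 kWh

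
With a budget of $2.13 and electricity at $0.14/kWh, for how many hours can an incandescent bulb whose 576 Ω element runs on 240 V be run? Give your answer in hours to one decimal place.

Power = V²/R = 240²/576 = 100 W = 0.1 kW
Energy available = $2.13 ÷ $0.14/kWh = 15.2143 kWh
Hours = 15.2143 kWh ÷ 0.1 kW = 152.1 h

152.1 h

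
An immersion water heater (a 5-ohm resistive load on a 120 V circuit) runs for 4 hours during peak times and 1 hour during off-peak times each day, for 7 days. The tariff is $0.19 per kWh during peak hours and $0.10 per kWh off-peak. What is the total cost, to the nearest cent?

Power = V²/R = 120²/5 = 2880 W = 2.88 kW
Peak energy = 2.88 kW × 4 h × 7 = 80.64 kWh
Off-peak energy = 2.88 kW × 1 h × 7 = 20.16 kWh
Cost = 80.64 × $0.19 + 20.16 × $0.10 = $15.3216 + $2.016 = $17.34

$17.34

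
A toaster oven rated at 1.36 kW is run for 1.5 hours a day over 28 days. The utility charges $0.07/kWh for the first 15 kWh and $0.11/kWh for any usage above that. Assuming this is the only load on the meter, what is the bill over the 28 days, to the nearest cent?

Runtime = 1.5 h/day × 28 days = 42 h
Energy = 1.36 kW × 42 h = 57.12 kWh
Tier 1 (0–15 kWh): 15 × $0.07 = $1.05
Above 15 kWh: 42.12 × $0.11 = $4.6332
Bill = $5.68

$5.68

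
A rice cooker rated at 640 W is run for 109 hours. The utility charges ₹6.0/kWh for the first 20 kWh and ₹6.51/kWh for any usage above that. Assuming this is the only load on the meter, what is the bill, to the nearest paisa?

Energy = 0.64 kW × 109 h = 69.76 kWh
Tier 1 (0–20 kWh): 20 × ₹6.0 = ₹120
Above 20 kWh: 49.76 × ₹6.51 = ₹323.9376
Bill = ₹443.94

₹443.94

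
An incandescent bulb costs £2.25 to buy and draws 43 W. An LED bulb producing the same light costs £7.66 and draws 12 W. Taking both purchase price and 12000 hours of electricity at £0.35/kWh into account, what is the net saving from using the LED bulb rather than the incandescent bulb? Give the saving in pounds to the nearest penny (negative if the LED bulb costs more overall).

£124.79

incandescent bulb: £2.25 + (43/1000) kW × 12000 h × £0.35 = £2.25 + £180.6 = £182.85
LED bulb: £7.66 + (12/1000) kW × 12000 h × £0.35 = £7.66 + £50.4 = £58.06
Saving = £182.85 − £58.06 = £124.79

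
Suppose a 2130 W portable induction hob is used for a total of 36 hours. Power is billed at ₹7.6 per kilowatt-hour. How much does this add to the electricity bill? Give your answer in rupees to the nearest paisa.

₹582.77

Energy = 2.13 kW × 36 h = 76.68 kWh
Cost = 76.68 kWh × ₹7.6/kWh = ₹582.77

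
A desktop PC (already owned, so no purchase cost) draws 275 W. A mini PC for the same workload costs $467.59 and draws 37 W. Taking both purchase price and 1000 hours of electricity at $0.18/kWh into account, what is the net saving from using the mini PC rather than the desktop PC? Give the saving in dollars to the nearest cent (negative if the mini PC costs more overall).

desktop PC: $0.00 + (275/1000) kW × 1000 h × $0.18 = $0.00 + $49.5 = $49.5
mini PC: $467.59 + (37/1000) kW × 1000 h × $0.18 = $467.59 + $6.66 = $474.25
Saving = $49.5 − $474.25 = −$424.75

-$424.75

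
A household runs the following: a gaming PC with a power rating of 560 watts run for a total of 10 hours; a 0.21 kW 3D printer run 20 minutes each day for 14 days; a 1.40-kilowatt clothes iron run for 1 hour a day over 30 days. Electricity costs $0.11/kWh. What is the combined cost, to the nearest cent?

gaming PC: 0.56 kW × 10 h = 5.6 kWh
3D printer: Runtime = 20 min × 14 = 280 min = 4.666666… h
3D printer: 0.21 kW × 4.666666… h = 0.98 kWh
clothes iron: Runtime = 1 h/day × 30 days = 30 h
clothes iron: 1.4 kW × 30 h = 42 kWh
Total energy = 48.58 kWh
Cost = 48.58 × $0.11 = $5.34

$5.34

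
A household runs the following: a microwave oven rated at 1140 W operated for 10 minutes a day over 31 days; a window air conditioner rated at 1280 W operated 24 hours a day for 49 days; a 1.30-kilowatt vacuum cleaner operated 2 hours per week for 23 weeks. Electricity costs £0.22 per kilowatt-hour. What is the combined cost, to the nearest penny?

microwave oven: Runtime = 10 min × 31 = 310 min = 5.166666… h
microwave oven: 1.14 kW × 5.166666… h = 5.89 kWh
window air conditioner: Runtime = 24 h × 49 = 1176 h
window air conditioner: 1.28 kW × 1176 h = 1505.28 kWh
vacuum cleaner: Runtime = 2 h/week × 23 weeks = 46 h
vacuum cleaner: 1.3 kW × 46 h = 59.8 kWh
Total energy = 1570.97 kWh
Cost = 1570.97 × £0.22 = £345.61

£345.61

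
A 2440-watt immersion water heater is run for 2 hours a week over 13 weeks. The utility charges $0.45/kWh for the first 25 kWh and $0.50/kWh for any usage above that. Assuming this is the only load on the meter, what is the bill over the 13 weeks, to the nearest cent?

$30.47

Runtime = 2 h/week × 13 weeks = 26 h
Energy = 2.44 kW × 26 h = 63.44 kWh
Tier 1 (0–25 kWh): 25 × $0.45 = $11.25
Above 25 kWh: 38.44 × $0.50 = $19.22
Bill = $30.47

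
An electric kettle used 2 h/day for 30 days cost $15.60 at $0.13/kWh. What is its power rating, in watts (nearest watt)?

Energy = $15.60 ÷ $0.13/kWh = 120 kWh
Runtime = 2 h/day × 30 days = 60 h
Power = 120 kWh ÷ 60 h = 2 kW = 2000 W

2000 W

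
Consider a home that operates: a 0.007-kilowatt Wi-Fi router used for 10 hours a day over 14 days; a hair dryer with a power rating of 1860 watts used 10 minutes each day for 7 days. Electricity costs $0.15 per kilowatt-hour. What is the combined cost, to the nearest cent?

Wi-Fi router: Runtime = 10 h/day × 14 days = 140 h
Wi-Fi router: 0.007 kW × 140 h = 0.98 kWh
hair dryer: Runtime = 10 min × 7 = 70 min = 1.166666… h
hair dryer: 1.86 kW × 1.166666… h = 2.17 kWh
Total energy = 3.15 kWh
Cost = 3.15 × $0.15 = $0.47

$0.47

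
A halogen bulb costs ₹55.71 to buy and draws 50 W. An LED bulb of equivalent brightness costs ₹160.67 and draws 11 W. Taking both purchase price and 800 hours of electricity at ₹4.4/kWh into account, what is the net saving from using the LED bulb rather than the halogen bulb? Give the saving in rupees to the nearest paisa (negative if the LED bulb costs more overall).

halogen bulb: ₹55.71 + (50/1000) kW × 800 h × ₹4.4 = ₹55.71 + ₹176 = ₹231.71
LED bulb: ₹160.67 + (11/1000) kW × 800 h × ₹4.4 = ₹160.67 + ₹38.72 = ₹199.39
Saving = ₹231.71 − ₹199.39 = ₹32.32

₹32.32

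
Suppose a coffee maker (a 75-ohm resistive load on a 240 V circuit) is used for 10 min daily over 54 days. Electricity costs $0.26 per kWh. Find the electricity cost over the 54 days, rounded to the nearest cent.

$1.80

Power = V²/R = 240²/75 = 768 W = 0.768 kW
Runtime = 10 min × 54 = 540 min = 9 h
Energy = 0.768 kW × 9 h = 6.912 kWh
Cost = 6.912 kWh × $0.26/kWh = $1.80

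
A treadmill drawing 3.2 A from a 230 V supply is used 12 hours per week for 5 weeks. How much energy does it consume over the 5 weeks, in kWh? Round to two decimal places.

Power = 3.2 A × 230 V = 736 W = 0.736 kW
Runtime = 12 h/week × 5 weeks = 60 h
Energy = 0.736 kW × 60 h = 44.16 kWh

44.16 kWh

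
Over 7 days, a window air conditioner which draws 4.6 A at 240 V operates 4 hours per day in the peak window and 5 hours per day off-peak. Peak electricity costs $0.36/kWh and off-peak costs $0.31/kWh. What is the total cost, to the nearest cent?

Power = 4.6 A × 240 V = 1104 W = 1.104 kW
Peak energy = 1.104 kW × 4 h × 7 = 30.912 kWh
Off-peak energy = 1.104 kW × 5 h × 7 = 38.64 kWh
Cost = 30.912 × $0.36 + 38.64 × $0.31 = $11.12832 + $11.9784 = $23.11

$23.11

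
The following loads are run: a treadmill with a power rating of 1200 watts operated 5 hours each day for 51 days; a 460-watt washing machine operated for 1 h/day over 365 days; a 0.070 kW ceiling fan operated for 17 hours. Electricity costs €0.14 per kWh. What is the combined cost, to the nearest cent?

treadmill: Runtime = 5 h/day × 51 days = 255 h
treadmill: 1.2 kW × 255 h = 306 kWh
washing machine: Runtime = 1 h/day × 365 days = 365 h
washing machine: 0.46 kW × 365 h = 167.9 kWh
ceiling fan: 0.07 kW × 17 h = 1.19 kWh
Total energy = 475.09 kWh
Cost = 475.09 × €0.14 = €66.51

€66.51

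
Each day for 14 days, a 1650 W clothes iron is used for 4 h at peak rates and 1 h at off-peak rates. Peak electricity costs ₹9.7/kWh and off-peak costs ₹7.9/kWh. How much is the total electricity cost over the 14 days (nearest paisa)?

₹1078.77

Peak energy = 1.65 kW × 4 h × 14 = 92.4 kWh
Off-peak energy = 1.65 kW × 1 h × 14 = 23.1 kWh
Cost = 92.4 × ₹9.7 + 23.1 × ₹7.9 = ₹896.28 + ₹182.49 = ₹1078.77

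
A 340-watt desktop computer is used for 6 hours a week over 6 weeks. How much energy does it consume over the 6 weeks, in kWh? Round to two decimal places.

Runtime = 6 h/week × 6 weeks = 36 h
Energy = 0.34 kW × 36 h = 12.24 kWh

12.24 kWh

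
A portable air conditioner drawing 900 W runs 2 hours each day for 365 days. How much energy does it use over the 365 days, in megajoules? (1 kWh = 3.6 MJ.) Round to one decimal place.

Runtime = 2 h/day × 365 days = 730 h
Energy = 0.9 kW × 730 h = 657 kWh
= 657 × 3.6 MJ = 2365.2 MJ

2365.2 MJ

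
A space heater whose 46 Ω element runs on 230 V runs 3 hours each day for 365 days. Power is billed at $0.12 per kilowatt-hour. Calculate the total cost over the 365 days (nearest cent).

$151.11

Power = V²/R = 230²/46 = 1150 W = 1.15 kW
Runtime = 3 h/day × 365 days = 1095 h
Energy = 1.15 kW × 1095 h = 1259.25 kWh
Cost = 1259.25 kWh × $0.12/kWh = $151.11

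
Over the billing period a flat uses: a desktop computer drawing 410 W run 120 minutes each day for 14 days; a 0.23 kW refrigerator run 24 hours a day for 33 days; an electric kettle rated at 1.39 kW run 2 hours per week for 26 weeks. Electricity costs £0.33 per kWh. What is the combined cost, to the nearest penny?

£87.75

desktop computer: Runtime = 120 min × 14 = 1680 min = 28 h
desktop computer: 0.41 kW × 28 h = 11.48 kWh
refrigerator: Runtime = 24 h × 33 = 792 h
refrigerator: 0.23 kW × 792 h = 182.16 kWh
electric kettle: Runtime = 2 h/week × 26 weeks = 52 h
electric kettle: 1.39 kW × 52 h = 72.28 kWh
Total energy = 265.92 kWh
Cost = 265.92 × £0.33 = £87.75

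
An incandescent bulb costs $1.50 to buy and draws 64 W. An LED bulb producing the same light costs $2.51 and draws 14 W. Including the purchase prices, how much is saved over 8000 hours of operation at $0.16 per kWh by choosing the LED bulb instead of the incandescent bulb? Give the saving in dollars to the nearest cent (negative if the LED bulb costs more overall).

incandescent bulb: $1.50 + (64/1000) kW × 8000 h × $0.16 = $1.50 + $81.92 = $83.42
LED bulb: $2.51 + (14/1000) kW × 8000 h × $0.16 = $2.51 + $17.92 = $20.43
Saving = $83.42 − $20.43 = $62.99

$62.99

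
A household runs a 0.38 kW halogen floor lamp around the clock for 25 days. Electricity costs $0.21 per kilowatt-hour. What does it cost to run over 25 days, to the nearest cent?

$47.88

Runtime = 24 h × 25 = 600 h
Energy = 0.38 kW × 600 h = 228 kWh
Cost = 228 kWh × $0.21/kWh = $47.88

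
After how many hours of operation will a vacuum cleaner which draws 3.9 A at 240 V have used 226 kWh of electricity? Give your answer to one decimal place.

241.5 h

Power = 3.9 A × 240 V = 936 W = 0.936 kW
Hours = 226 kWh ÷ 0.936 kW = 241.5 h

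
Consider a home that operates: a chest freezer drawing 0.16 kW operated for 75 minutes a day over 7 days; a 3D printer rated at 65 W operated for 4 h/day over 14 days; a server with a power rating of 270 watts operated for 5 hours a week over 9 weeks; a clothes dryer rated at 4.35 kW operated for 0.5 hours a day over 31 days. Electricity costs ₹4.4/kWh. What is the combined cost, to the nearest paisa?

chest freezer: Runtime = 75 min × 7 = 525 min = 8.75 h
chest freezer: 0.16 kW × 8.75 h = 1.4 kWh
3D printer: Runtime = 4 h/day × 14 days = 56 h
3D printer: 0.065 kW × 56 h = 3.64 kWh
server: Runtime = 5 h/week × 9 weeks = 45 h
server: 0.27 kW × 45 h = 12.15 kWh
clothes dryer: Runtime = 0.5 h/day × 31 days = 15.5 h
clothes dryer: 4.35 kW × 15.5 h = 67.425 kWh
Total energy = 84.615 kWh
Cost = 84.615 × ₹4.4 = ₹372.31

₹372.31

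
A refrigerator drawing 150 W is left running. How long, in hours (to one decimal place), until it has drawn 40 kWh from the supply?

266.7 h

Hours = 40 kWh ÷ 0.15 kW = 266.7 h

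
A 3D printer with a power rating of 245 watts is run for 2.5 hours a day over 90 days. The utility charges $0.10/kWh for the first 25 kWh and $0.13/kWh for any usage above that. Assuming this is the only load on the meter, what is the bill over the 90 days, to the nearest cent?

$6.42

Runtime = 2.5 h/day × 90 days = 225 h
Energy = 0.245 kW × 225 h = 55.125 kWh
Tier 1 (0–25 kWh): 25 × $0.10 = $2.5
Above 25 kWh: 30.125 × $0.13 = $3.91625
Bill = $6.42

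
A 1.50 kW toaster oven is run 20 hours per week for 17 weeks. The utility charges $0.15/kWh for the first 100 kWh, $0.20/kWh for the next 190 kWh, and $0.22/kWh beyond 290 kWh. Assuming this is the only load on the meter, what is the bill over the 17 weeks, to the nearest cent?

$101.40

Runtime = 20 h/week × 17 weeks = 340 h
Energy = 1.5 kW × 340 h = 510 kWh
Tier 1 (0–100 kWh): 100 × $0.15 = $15
Tier 2 (100–290 kWh): 190 × $0.20 = $38
Above 290 kWh: 220 × $0.22 = $48.4
Bill = $101.40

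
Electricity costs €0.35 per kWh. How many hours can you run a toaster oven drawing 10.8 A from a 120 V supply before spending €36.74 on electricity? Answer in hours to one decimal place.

Power = 10.8 A × 120 V = 1296 W = 1.296 kW
Energy available = €36.74 ÷ €0.35/kWh = 104.9714 kWh
Hours = 104.9714 kWh ÷ 1.296 kW = 81.0 h

81.0 h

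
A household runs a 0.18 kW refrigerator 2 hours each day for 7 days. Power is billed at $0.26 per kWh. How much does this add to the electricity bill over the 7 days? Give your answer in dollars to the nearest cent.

Runtime = 2 h/day × 7 days = 14 h
Energy = 0.18 kW × 14 h = 2.52 kWh
Cost = 2.52 kWh × $0.26/kWh = $0.66

$0.66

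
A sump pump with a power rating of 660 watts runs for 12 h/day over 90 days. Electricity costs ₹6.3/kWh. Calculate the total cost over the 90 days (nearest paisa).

Runtime = 12 h/day × 90 days = 1080 h
Energy = 0.66 kW × 1080 h = 712.8 kWh
Cost = 712.8 kWh × ₹6.3/kWh = ₹4490.64

₹4490.64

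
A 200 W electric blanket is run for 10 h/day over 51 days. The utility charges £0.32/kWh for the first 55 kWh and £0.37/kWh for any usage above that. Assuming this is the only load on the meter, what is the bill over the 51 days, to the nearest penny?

Runtime = 10 h/day × 51 days = 510 h
Energy = 0.2 kW × 510 h = 102 kWh
Tier 1 (0–55 kWh): 55 × £0.32 = £17.6
Above 55 kWh: 47 × £0.37 = £17.39
Bill = £34.99

£34.99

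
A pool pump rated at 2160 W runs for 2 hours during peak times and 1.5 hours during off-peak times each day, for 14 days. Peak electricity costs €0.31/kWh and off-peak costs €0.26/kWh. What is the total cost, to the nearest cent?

€30.54

Peak energy = 2.16 kW × 2 h × 14 = 60.48 kWh
Off-peak energy = 2.16 kW × 1.5 h × 14 = 45.36 kWh
Cost = 60.48 × €0.31 + 45.36 × €0.26 = €18.7488 + €11.7936 = €30.54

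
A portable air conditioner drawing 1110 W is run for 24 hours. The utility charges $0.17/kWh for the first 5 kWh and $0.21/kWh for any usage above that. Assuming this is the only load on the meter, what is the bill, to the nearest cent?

$5.39

Energy = 1.11 kW × 24 h = 26.64 kWh
Tier 1 (0–5 kWh): 5 × $0.17 = $0.85
Above 5 kWh: 21.64 × $0.21 = $4.5444
Bill = $5.39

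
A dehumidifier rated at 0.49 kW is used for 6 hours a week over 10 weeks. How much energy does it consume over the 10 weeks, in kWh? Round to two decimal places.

29.40 kWh

Runtime = 6 h/week × 10 weeks = 60 h
Energy = 0.49 kW × 60 h = 29.4 kWh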